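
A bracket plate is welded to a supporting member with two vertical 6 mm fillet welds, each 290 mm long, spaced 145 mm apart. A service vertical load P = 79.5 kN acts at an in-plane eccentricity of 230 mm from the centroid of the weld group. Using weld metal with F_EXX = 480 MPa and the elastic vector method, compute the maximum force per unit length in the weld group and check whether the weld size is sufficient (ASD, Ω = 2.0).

Total weld length L_w = 580 mm. Treat welds as unit-width lines.
Polar moment about centroid: J = 2[d³/12 + d(b/2)²] = 2[290³/12 + 290×72.5²] = 7113000 mm³.
Direct shear f_v = P/L_w = 79.5×10³ / 580 = 137.1 N/mm (vertical).
Torsion M = P·e = 79.5×10³ × 230 = 18285000 N·mm.
Critical point at (x, y) = (72.5, 145) from centroid. f_tx = M·y/J = 372.7 N/mm; f_ty = M·x/J = 186.4 N/mm.
Resultant f_max = √[f_tx² + (f_v + f_ty)²] = √[372.7² + (137.1 + 186.4)²] = 493.5 N/mm.
Capacity per unit length: r_n/Ω = (1/2.0) × 0.6 × 480 × (0.707 × 6) = 610.8 N/mm.
493.5 ≤ 610.8 → adequate.

f_max ≈ 493 N/mm; adequate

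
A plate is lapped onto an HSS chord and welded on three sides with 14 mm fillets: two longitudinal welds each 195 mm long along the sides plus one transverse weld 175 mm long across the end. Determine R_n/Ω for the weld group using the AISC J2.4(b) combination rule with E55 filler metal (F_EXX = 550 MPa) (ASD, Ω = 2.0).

t_e = 0.707 × 14 = 9.898 mm.
R_nwl = 0.6 × 550 × 9.898 × 390 × 10⁻³ = 1274 kN (longitudinal, 2 welds).
R_nwt = 0.6 × 550 × 9.898 × 175 × 10⁻³ = 571.6 kN (transverse, base value).
(i) R_nwl + R_nwt = 1845 kN; (ii) 0.85 R_nwl + 1.5 R_nwt = 1940 kN.
R_n = max = 1940 kN [governs: (ii)]; R_n/Ω = 970.1 kN.

R_n/Ω ≈ 970 kN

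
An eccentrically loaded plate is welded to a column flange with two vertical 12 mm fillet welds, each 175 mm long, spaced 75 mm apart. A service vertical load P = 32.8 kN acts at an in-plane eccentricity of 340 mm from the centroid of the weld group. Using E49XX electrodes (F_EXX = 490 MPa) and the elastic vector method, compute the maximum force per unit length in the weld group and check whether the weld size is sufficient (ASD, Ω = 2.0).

Total weld length L_w = 350 mm. Treat welds as unit-width lines.
Polar moment about centroid: J = 2[d³/12 + d(b/2)²] = 2[175³/12 + 175×37.5²] = 1385000 mm³.
Direct shear f_v = P/L_w = 32.8×10³ / 350 = 93.71 N/mm (vertical).
Torsion M = P·e = 32.8×10³ × 340 = 11152000 N·mm.
Critical point at (x, y) = (37.5, 87.5) from centroid. f_tx = M·y/J = 704.3 N/mm; f_ty = M·x/J = 301.9 N/mm.
Resultant f_max = √[f_tx² + (f_v + f_ty)²] = √[704.3² + (93.71 + 301.9)²] = 807.8 N/mm.
Capacity per unit length: r_n/Ω = (1/2.0) × 0.6 × 490 × (0.707 × 12) = 1247 N/mm.
807.8 ≤ 1247 → adequate.

f_max ≈ 808 N/mm; adequate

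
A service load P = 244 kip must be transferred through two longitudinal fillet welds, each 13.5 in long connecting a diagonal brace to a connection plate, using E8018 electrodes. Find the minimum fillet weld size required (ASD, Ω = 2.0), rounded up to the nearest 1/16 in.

E80XX → F_EXX = 80 ksi.
Total weld length L = 27 in.
Required throat t_e = P × Ω / (0.6 F_EXX × L) = 244 × 2.0 / (0.6 × 80 × 27) = 0.3765 in.
Required leg w = t_e / 0.707 = 0.5326 in → use 9/16 in.

w = 9/16 in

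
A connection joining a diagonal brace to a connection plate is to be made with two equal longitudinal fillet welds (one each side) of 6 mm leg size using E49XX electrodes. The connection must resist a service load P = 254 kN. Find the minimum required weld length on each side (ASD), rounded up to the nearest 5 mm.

L = 205 mm on each side

E49XX → F_EXX = 490 MPa.
Throat t_e = 0.707 × 6 = 4.242 mm.
r_n/Ω = (0.6 × 490 × 4.242) / 2.0 = 623.6 N/mm = 0.6236 kN/mm.
L_req = P / (r_n/Ω) = 254 / 0.6236 = 407.3 mm total.
Per side: 407.3 / 2 = 203.7 mm.
Round up → use L = 205 mm on each side.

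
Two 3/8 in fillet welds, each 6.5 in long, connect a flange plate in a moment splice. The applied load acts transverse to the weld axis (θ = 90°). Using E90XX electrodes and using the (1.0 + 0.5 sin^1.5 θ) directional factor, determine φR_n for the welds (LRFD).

φR_n ≈ 209 kips

E90XX → F_EXX = 90 ksi.
t_e = 0.707 × 0.375 = 0.2651 in; A_we = 0.2651 × 13 = 3.447 in².
Directional factor: 1.0 + 0.5 sin^1.5(90°) = 1.5.
F_nw = 0.6 × 90 × 1.5 = 81 ksi.
φR_n = 0.75 × 81 × 3.447 = 209.4 kips.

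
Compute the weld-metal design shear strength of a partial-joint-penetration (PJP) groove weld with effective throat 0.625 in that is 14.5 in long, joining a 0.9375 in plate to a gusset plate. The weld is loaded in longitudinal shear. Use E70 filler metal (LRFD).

φR_n ≈ 285 kip

E70XX → F_EXX = 70 ksi.
Effective throat (given) t_e = 0.625 in.
A_we = 0.625 × 14.5 = 9.062 in².
F_nw = 0.6 F_EXX = 42 ksi.
φR_n = 0.75 × 42 × 9.062 = 285.5 kip.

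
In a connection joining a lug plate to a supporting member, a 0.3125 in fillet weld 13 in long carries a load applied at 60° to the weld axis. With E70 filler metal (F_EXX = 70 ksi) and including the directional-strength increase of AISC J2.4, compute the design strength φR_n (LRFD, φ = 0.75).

φR_n ≈ 127 kips

t_e = 0.707 × 0.3125 = 0.2209 in; A_we = 0.2209 × 13 = 2.872 in².
Directional factor: 1.0 + 0.5 sin^1.5(60°) = 1.403.
F_nw = 0.6 × 70 × 1.403 = 58.92 ksi.
φR_n = 0.75 × 58.92 × 2.872 = 126.9 kips.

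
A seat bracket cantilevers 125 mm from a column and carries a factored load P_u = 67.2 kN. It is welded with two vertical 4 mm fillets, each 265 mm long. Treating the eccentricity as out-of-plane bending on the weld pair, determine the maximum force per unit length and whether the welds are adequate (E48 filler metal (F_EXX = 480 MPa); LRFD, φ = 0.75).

L_w = 2 × 265 = 530 mm; section modulus (unit throat) S = 2 × L²/6 = 23410 mm².
Direct shear f_v = P/L_w = 67.2×10³/530 = 126.8 N/mm.
Moment M = P × e = 67.2×10³ × 125 = 8400000 N·mm; bending f_b = M/S = 358.8 N/mm.
f_max = √(f_v² + f_b²) = √(126.8² + 358.8²) = 380.6 N/mm.
φr_n = 0.75 × 0.6 × 480 × (0.707 × 4) = 610.8 N/mm → adequate.

f_max ≈ 381 N/mm; adequate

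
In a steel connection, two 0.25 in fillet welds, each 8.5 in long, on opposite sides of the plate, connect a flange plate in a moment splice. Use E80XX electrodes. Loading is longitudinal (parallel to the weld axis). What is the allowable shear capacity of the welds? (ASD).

R_n/Ω ≈ 72.1 kips

E80XX → F_EXX = 80 ksi.
Effective throat t_e = 0.707 × 0.25 = 0.1767 in.
Total length L = 17 in; A_we = 0.1767 × 17 = 3.005 in².
F_nw = 0.6 F_EXX = 0.6 × 80 = 48 ksi.
R_n = 48 × 3.005 = 144.2 kips; R_n/Ω = 144.2/2.0 = 72.11 kips.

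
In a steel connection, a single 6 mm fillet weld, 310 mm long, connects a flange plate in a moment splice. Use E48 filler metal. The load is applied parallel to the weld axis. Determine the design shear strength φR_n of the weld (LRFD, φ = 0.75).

φR_n ≈ 284 kN

E48XX → F_EXX = 480 MPa.
Effective throat t_e = 0.707 × 6 = 4.242 mm.
Total length L = 310 mm; A_we = 4.242 × 310 = 1315 mm².
F_nw = 0.6 F_EXX = 0.6 × 480 = 288 MPa.
φR_n = 0.75 × 288 × 1315 × 10⁻³ = 284 kN.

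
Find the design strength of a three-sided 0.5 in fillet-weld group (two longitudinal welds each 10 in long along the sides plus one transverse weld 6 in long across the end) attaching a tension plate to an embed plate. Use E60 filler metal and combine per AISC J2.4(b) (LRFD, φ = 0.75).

E60XX → F_EXX = 60 ksi.
t_e = 0.707 × 0.5 = 0.3535 in.
R_nwl = 0.6 × 60 × 0.3535 × 20 = 254.5 kips (longitudinal, 2 welds).
R_nwt = 0.6 × 60 × 0.3535 × 6 = 76.36 kips (transverse, base value).
(i) R_nwl + R_nwt = 330.9 kips; (ii) 0.85 R_nwl + 1.5 R_nwt = 330.9 kips.
R_n = max = 330.9 kips [governs: (ii)]; φR_n = 248.2 kips.

φR_n ≈ 248 kips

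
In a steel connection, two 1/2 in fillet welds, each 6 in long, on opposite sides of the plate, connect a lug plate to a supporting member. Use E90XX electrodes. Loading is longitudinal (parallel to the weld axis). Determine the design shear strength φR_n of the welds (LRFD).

φR_n ≈ 172 kip

E90XX → F_EXX = 90 ksi.
Effective throat t_e = 0.707 × 0.5 = 0.3535 in.
Total length L = 12 in; A_we = 0.3535 × 12 = 4.242 in².
F_nw = 0.6 F_EXX = 0.6 × 90 = 54 ksi.
φR_n = 0.75 × 54 × 4.242 = 171.8 kip.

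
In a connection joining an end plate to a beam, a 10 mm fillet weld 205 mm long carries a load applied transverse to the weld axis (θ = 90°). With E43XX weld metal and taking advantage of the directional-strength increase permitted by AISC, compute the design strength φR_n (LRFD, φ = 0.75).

E43XX → F_EXX = 430 MPa.
t_e = 0.707 × 10 = 7.07 mm; A_we = 7.07 × 205 = 1449 mm².
Directional factor: 1.0 + 0.5 sin^1.5(90°) = 1.5.
F_nw = 0.6 × 430 × 1.5 = 387 MPa.
φR_n = 0.75 × 387 × 1449 × 10⁻³ = 420.7 kN.

φR_n ≈ 421 kN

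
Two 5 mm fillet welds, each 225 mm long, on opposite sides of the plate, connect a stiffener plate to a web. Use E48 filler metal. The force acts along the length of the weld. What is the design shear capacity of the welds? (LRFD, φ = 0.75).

E48XX → F_EXX = 480 MPa.
Effective throat t_e = 0.707 × 5 = 3.535 mm.
Total length L = 450 mm; A_we = 3.535 × 450 = 1591 mm².
F_nw = 0.6 F_EXX = 0.6 × 480 = 288 MPa.
φR_n = 0.75 × 288 × 1591 × 10⁻³ = 343.6 kN.

φR_n ≈ 344 kN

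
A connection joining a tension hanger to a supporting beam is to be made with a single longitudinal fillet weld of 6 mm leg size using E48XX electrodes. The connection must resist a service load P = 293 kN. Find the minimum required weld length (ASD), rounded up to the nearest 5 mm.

E48XX → F_EXX = 480 MPa.
Throat t_e = 0.707 × 6 = 4.242 mm.
r_n/Ω = (0.6 × 480 × 4.242) / 2.0 = 610.8 N/mm = 0.6108 kN/mm.
L_req = P / (r_n/Ω) = 293 / 0.6108 = 479.7 mm total.
Round up → use L = 480 mm.

L = 480 mm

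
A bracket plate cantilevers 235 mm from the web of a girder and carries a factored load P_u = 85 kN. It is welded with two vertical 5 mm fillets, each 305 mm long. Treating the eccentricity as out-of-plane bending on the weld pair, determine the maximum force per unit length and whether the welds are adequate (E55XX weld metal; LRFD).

f_max ≈ 659 N/mm; adequate

E55XX → F_EXX = 550 MPa.
L_w = 2 × 305 = 610 mm; section modulus (unit throat) S = 2 × L²/6 = 31010 mm².
Direct shear f_v = P/L_w = 85×10³/610 = 139.3 N/mm.
Moment M = P × e = 85×10³ × 235 = 19975000 N·mm; bending f_b = M/S = 644.2 N/mm.
f_max = √(f_v² + f_b²) = √(139.3² + 644.2²) = 659.1 N/mm.
φr_n = 0.75 × 0.6 × 550 × (0.707 × 5) = 874.9 N/mm → adequate.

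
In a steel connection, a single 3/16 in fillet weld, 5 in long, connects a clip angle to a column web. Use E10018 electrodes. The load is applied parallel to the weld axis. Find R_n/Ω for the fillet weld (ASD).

E100XX → F_EXX = 100 ksi.
Effective throat t_e = 0.707 × 0.1875 = 0.1326 in.
Total length L = 5 in; A_we = 0.1326 × 5 = 0.6628 in².
F_nw = 0.6 F_EXX = 0.6 × 100 = 60 ksi.
R_n = 60 × 0.6628 = 39.77 kip; R_n/Ω = 39.77/2.0 = 19.88 kip.

R_n/Ω ≈ 19.9 kip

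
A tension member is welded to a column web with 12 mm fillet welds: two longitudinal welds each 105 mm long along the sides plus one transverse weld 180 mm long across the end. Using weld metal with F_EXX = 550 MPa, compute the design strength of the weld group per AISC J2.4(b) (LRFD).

t_e = 0.707 × 12 = 8.484 mm.
R_nwl = 0.6 × 550 × 8.484 × 210 × 10⁻³ = 587.9 kN (longitudinal, 2 welds).
R_nwt = 0.6 × 550 × 8.484 × 180 × 10⁻³ = 503.9 kN (transverse, base value).
(i) R_nwl + R_nwt = 1092 kN; (ii) 0.85 R_nwl + 1.5 R_nwt = 1256 kN.
R_n = max = 1256 kN [governs: (ii)]; φR_n = 941.8 kN.

φR_n ≈ 942 kN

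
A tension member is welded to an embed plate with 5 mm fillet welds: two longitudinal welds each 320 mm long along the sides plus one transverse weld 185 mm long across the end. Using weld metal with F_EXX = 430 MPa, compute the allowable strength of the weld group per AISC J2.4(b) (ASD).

R_n/Ω ≈ 376 kN

t_e = 0.707 × 5 = 3.535 mm.
R_nwl = 0.6 × 430 × 3.535 × 640 × 10⁻³ = 583.7 kN (longitudinal, 2 welds).
R_nwt = 0.6 × 430 × 3.535 × 185 × 10⁻³ = 168.7 kN (transverse, base value).
(i) R_nwl + R_nwt = 752.4 kN; (ii) 0.85 R_nwl + 1.5 R_nwt = 749.2 kN.
R_n = max = 752.4 kN [governs: (i)]; R_n/Ω = 376.2 kN.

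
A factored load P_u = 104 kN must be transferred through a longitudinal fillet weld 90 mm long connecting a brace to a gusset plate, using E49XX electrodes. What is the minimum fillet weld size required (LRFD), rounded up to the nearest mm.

w = 8 mm

E49XX → F_EXX = 490 MPa.
Total weld length L = 90 mm.
Required throat t_e = P_u / (φ × 0.6 F_EXX × L) = 104 / (0.75 × 0.6 × 490 × 90 × 10⁻³) = 5.241 mm.
Required leg w = t_e / 0.707 = 7.412 mm → use 8 mm.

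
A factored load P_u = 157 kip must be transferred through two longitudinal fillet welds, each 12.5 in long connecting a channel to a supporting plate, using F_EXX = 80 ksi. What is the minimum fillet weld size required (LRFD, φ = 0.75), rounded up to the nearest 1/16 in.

Total weld length L = 25 in.
Required throat t_e = P_u / (φ × 0.6 F_EXX × L) = 157 / (0.75 × 0.6 × 80 × 25) = 0.1744 in.
Required leg w = t_e / 0.707 = 0.2467 in → use 1/4 in.

w = 1/4 in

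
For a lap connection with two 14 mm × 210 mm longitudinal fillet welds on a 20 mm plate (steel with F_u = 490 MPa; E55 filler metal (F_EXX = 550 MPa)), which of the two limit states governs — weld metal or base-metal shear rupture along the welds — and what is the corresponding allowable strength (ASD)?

t_e = 0.707 × 14 = 9.898 mm; L = 420 mm.
Weld metal: R_n/Ω = (1/2.0) × 0.6 × 550 × 9.898 × 420 × 10⁻³ = 685.9 kN.
Base metal (shear rupture): R_n/Ω = (1/2.0) × 0.6 × 490 × 20 × 420 × 10⁻³ = 1235 kN.
Governing: weld metal.

R_n/Ω ≈ 686 kN (weld metal governs)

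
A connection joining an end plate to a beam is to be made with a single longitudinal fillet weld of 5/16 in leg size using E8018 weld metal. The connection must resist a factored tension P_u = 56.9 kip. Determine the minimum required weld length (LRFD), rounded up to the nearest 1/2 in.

E80XX → F_EXX = 80 ksi.
Throat t_e = 0.707 × 0.3125 = 0.2209 in.
φr_n = 0.75 × 0.6 × 80 × 0.2209 = 7.954 kip/in.
L_req = P_u / φr_n = 56.9 / 7.954 = 7.154 in total.
Round up → use L = 7.5 in.

L = 7.5 in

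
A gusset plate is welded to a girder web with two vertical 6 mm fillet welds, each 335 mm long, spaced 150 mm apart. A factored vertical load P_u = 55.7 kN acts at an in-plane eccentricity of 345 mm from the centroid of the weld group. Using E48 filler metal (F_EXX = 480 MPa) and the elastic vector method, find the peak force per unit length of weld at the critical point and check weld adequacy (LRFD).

Total weld length L_w = 670 mm. Treat welds as unit-width lines.
Polar moment about centroid: J = 2[d³/12 + d(b/2)²] = 2[335³/12 + 335×75²] = 10030000 mm³.
Direct shear f_v = P/L_w = 55.7×10³ / 670 = 83.13 N/mm (vertical).
Torsion M = P·e = 55.7×10³ × 345 = 19216000 N·mm.
Critical point at (x, y) = (75, 167.5) from centroid. f_tx = M·y/J = 320.8 N/mm; f_ty = M·x/J = 143.6 N/mm.
Resultant f_max = √[f_tx² + (f_v + f_ty)²] = √[320.8² + (83.13 + 143.6)²] = 392.8 N/mm.
Capacity per unit length: φr_n = 0.75 × 0.6 × 480 × (0.707 × 6) = 916.3 N/mm.
392.8 ≤ 916.3 → adequate.

f_max ≈ 393 N/mm; adequate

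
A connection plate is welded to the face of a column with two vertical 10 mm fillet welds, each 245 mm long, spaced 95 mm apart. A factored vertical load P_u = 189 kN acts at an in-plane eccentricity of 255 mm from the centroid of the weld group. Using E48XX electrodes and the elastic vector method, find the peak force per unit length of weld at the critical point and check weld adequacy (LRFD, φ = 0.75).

E48XX → F_EXX = 480 MPa.
Total weld length L_w = 490 mm. Treat welds as unit-width lines.
Polar moment about centroid: J = 2[d³/12 + d(b/2)²] = 2[245³/12 + 245×47.5²] = 3557000 mm³.
Direct shear f_v = P/L_w = 189×10³ / 490 = 385.7 N/mm (vertical).
Torsion M = P·e = 189×10³ × 255 = 48195000 N·mm.
Critical point at (x, y) = (47.5, 122.5) from centroid. f_tx = M·y/J = 1660 N/mm; f_ty = M·x/J = 643.7 N/mm.
Resultant f_max = √[f_tx² + (f_v + f_ty)²] = √[1660² + (385.7 + 643.7)²] = 1953 N/mm.
Capacity per unit length: φr_n = 0.75 × 0.6 × 480 × (0.707 × 10) = 1527 N/mm.
1953 > 1527 → NOT adequate.

f_max ≈ 1950 N/mm; NOT adequate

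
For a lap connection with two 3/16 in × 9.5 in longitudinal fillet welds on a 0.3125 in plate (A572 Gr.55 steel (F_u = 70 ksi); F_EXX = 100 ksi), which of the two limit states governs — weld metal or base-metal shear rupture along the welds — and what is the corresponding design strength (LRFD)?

φR_n ≈ 113 kip (weld metal governs)

t_e = 0.707 × 0.1875 = 0.1326 in; L = 19 in.
Weld metal: φR_n = 0.75 × 0.6 × 100 × 0.1326 × 19 = 113.3 kip.
Base metal (shear rupture): φR_n = 0.75 × 0.6 × 70 × 0.3125 × 19 = 187 kip.
Governing: weld metal.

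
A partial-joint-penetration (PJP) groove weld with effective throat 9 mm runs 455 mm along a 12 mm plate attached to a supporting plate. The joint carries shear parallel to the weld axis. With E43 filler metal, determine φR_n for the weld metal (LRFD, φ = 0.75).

E43XX → F_EXX = 430 MPa.
Effective throat (given) t_e = 9 mm.
A_we = 9 × 455 = 4095 mm².
F_nw = 0.6 F_EXX = 258 MPa.
φR_n = 0.75 × 258 × 4095 × 10⁻³ = 792.4 kN.

φR_n ≈ 792 kN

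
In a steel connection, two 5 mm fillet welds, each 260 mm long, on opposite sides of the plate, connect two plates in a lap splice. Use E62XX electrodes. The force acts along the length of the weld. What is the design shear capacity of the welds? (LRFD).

E62XX → F_EXX = 620 MPa.
Effective throat t_e = 0.707 × 5 = 3.535 mm.
Total length L = 520 mm; A_we = 3.535 × 520 = 1838 mm².
F_nw = 0.6 F_EXX = 0.6 × 620 = 372 MPa.
φR_n = 0.75 × 372 × 1838 × 10⁻³ = 512.9 kN.

φR_n ≈ 513 kN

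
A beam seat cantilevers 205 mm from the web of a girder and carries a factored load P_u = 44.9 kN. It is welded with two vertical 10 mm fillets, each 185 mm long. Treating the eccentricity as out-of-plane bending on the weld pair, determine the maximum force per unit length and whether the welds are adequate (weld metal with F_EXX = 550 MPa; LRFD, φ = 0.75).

L_w = 2 × 185 = 370 mm; section modulus (unit throat) S = 2 × L²/6 = 11410 mm².
Direct shear f_v = P/L_w = 44.9×10³/370 = 121.4 N/mm.
Moment M = P × e = 44.9×10³ × 205 = 9204500 N·mm; bending f_b = M/S = 806.8 N/mm.
f_max = √(f_v² + f_b²) = √(121.4² + 806.8²) = 815.9 N/mm.
φr_n = 0.75 × 0.6 × 550 × (0.707 × 10) = 1750 N/mm → adequate.

f_max ≈ 816 N/mm; adequate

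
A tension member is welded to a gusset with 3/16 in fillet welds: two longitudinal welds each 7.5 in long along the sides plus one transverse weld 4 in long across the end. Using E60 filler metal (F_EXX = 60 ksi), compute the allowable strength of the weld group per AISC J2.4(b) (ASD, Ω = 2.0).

t_e = 0.707 × 0.1875 = 0.1326 in.
R_nwl = 0.6 × 60 × 0.1326 × 15 = 71.58 kips (longitudinal, 2 welds).
R_nwt = 0.6 × 60 × 0.1326 × 4 = 19.09 kips (transverse, base value).
(i) R_nwl + R_nwt = 90.67 kips; (ii) 0.85 R_nwl + 1.5 R_nwt = 89.48 kips.
R_n = max = 90.67 kips [governs: (i)]; R_n/Ω = 45.34 kips.

R_n/Ω ≈ 45.3 kips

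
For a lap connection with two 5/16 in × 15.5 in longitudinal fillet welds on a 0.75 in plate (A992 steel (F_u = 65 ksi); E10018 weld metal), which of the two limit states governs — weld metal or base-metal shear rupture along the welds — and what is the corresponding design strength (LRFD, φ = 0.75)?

E100XX → F_EXX = 100 ksi.
t_e = 0.707 × 0.3125 = 0.2209 in; L = 31 in.
Weld metal: φR_n = 0.75 × 0.6 × 100 × 0.2209 × 31 = 308.2 kip.
Base metal (shear rupture): φR_n = 0.75 × 0.6 × 65 × 0.75 × 31 = 680.1 kip.
Governing: weld metal.

φR_n ≈ 308 kip (weld metal governs)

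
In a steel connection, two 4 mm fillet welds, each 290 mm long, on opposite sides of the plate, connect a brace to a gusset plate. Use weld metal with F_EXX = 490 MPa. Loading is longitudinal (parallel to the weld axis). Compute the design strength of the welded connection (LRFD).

Effective throat t_e = 0.707 × 4 = 2.828 mm.
Total length L = 580 mm; A_we = 2.828 × 580 = 1640 mm².
F_nw = 0.6 F_EXX = 0.6 × 490 = 294 MPa.
φR_n = 0.75 × 294 × 1640 × 10⁻³ = 361.7 kN.

φR_n ≈ 362 kN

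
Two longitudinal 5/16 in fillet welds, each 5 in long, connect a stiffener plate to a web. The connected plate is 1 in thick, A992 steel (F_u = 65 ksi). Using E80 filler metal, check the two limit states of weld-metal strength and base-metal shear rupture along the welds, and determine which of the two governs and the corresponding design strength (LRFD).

φR_n ≈ 79.5 kips (weld metal governs)

E80XX → F_EXX = 80 ksi.
t_e = 0.707 × 0.3125 = 0.2209 in; L = 10 in.
Weld metal: φR_n = 0.75 × 0.6 × 80 × 0.2209 × 10 = 79.54 kips.
Base metal (shear rupture): φR_n = 0.75 × 0.6 × 65 × 1 × 10 = 292.5 kips.
Governing: weld metal.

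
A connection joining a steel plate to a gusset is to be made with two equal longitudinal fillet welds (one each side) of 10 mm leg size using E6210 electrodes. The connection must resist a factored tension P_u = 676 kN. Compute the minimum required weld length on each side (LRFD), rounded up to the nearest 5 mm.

L = 175 mm on each side

E62XX → F_EXX = 620 MPa.
Throat t_e = 0.707 × 10 = 7.07 mm.
φr_n = 0.75 × 0.6 × 620 × 7.07 × 10⁻³ = 1.973 kN/mm.
L_req = P_u / φr_n = 676 / 1.973 = 342.7 mm total.
Per side: 342.7 / 2 = 171.4 mm.
Round up → use L = 175 mm on each side.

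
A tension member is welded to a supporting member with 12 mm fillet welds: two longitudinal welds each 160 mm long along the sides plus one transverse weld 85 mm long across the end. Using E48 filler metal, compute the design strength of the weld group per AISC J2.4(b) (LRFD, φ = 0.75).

φR_n ≈ 742 kN

E48XX → F_EXX = 480 MPa.
t_e = 0.707 × 12 = 8.484 mm.
R_nwl = 0.6 × 480 × 8.484 × 320 × 10⁻³ = 781.9 kN (longitudinal, 2 welds).
R_nwt = 0.6 × 480 × 8.484 × 85 × 10⁻³ = 207.7 kN (transverse, base value).
(i) R_nwl + R_nwt = 989.6 kN; (ii) 0.85 R_nwl + 1.5 R_nwt = 976.1 kN.
R_n = max = 989.6 kN [governs: (i)]; φR_n = 742.2 kN.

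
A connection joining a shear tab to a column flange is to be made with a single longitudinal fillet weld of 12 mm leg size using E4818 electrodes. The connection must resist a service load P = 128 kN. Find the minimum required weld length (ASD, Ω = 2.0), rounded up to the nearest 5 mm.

E48XX → F_EXX = 480 MPa.
Throat t_e = 0.707 × 12 = 8.484 mm.
r_n/Ω = (0.6 × 480 × 8.484) / 2.0 = 1222 N/mm = 1.222 kN/mm.
L_req = P / (r_n/Ω) = 128 / 1.222 = 104.8 mm total.
Round up → use L = 105 mm.

L = 105 mm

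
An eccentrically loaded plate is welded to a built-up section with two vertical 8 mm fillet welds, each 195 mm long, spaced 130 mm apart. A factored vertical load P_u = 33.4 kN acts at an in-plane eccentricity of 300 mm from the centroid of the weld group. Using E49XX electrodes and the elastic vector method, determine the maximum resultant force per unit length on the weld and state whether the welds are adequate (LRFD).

E49XX → F_EXX = 490 MPa.
Total weld length L_w = 390 mm. Treat welds as unit-width lines.
Polar moment about centroid: J = 2[d³/12 + d(b/2)²] = 2[195³/12 + 195×65²] = 2884000 mm³.
Direct shear f_v = P/L_w = 33.4×10³ / 390 = 85.64 N/mm (vertical).
Torsion M = P·e = 33.4×10³ × 300 = 10020000 N·mm.
Critical point at (x, y) = (65, 97.5) from centroid. f_tx = M·y/J = 338.8 N/mm; f_ty = M·x/J = 225.9 N/mm.
Resultant f_max = √[f_tx² + (f_v + f_ty)²] = √[338.8² + (85.64 + 225.9)²] = 460.2 N/mm.
Capacity per unit length: φr_n = 0.75 × 0.6 × 490 × (0.707 × 8) = 1247 N/mm.
460.2 ≤ 1247 → adequate.

f_max ≈ 460 N/mm; adequate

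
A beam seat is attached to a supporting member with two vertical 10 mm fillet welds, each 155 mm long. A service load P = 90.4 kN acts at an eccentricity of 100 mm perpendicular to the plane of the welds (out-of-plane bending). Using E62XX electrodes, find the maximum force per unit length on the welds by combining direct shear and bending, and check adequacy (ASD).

E62XX → F_EXX = 620 MPa.
L_w = 2 × 155 = 310 mm; section modulus (unit throat) S = 2 × L²/6 = 8008 mm².
Direct shear f_v = P/L_w = 90.4×10³/310 = 291.6 N/mm.
Moment M = P × e = 90.4×10³ × 100 = 9040000 N·mm; bending f_b = M/S = 1129 N/mm.
f_max = √(f_v² + f_b²) = √(291.6² + 1129²) = 1166 N/mm.
r_n/Ω = (1/2.0) × 0.6 × 620 × (0.707 × 10) = 1315 N/mm → adequate.

f_max ≈ 1170 N/mm; adequate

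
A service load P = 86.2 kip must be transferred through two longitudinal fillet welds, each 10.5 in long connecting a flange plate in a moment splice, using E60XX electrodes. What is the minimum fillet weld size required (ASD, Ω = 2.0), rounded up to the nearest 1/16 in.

E60XX → F_EXX = 60 ksi.
Total weld length L = 21 in.
Required throat t_e = P × Ω / (0.6 F_EXX × L) = 86.2 × 2.0 / (0.6 × 60 × 21) = 0.228 in.
Required leg w = t_e / 0.707 = 0.3225 in → use 3/8 in.

w = 3/8 in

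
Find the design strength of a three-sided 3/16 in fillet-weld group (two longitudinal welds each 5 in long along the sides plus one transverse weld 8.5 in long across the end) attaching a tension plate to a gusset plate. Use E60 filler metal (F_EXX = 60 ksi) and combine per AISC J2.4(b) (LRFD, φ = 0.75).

t_e = 0.707 × 0.1875 = 0.1326 in.
R_nwl = 0.6 × 60 × 0.1326 × 10 = 47.72 kips (longitudinal, 2 welds).
R_nwt = 0.6 × 60 × 0.1326 × 8.5 = 40.56 kips (transverse, base value).
(i) R_nwl + R_nwt = 88.29 kips; (ii) 0.85 R_nwl + 1.5 R_nwt = 101.4 kips.
R_n = max = 101.4 kips [governs: (ii)]; φR_n = 76.06 kips.

φR_n ≈ 76.1 kips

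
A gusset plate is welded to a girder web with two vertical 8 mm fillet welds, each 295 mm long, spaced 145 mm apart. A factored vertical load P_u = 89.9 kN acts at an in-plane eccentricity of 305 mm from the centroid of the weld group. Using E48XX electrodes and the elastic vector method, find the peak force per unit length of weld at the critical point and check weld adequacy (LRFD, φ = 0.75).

E48XX → F_EXX = 480 MPa.
Total weld length L_w = 590 mm. Treat welds as unit-width lines.
Polar moment about centroid: J = 2[d³/12 + d(b/2)²] = 2[295³/12 + 295×72.5²] = 7380000 mm³.
Direct shear f_v = P/L_w = 89.9×10³ / 590 = 152.4 N/mm (vertical).
Torsion M = P·e = 89.9×10³ × 305 = 27420000 N·mm.
Critical point at (x, y) = (72.5, 147.5) from centroid. f_tx = M·y/J = 548 N/mm; f_ty = M·x/J = 269.4 N/mm.
Resultant f_max = √[f_tx² + (f_v + f_ty)²] = √[548² + (152.4 + 269.4)²] = 691.5 N/mm.
Capacity per unit length: φr_n = 0.75 × 0.6 × 480 × (0.707 × 8) = 1222 N/mm.
691.5 ≤ 1222 → adequate.

f_max ≈ 692 N/mm; adequate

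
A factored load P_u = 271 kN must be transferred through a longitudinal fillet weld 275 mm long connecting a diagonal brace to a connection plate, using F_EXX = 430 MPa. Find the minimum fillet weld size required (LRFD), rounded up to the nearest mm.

w = 8 mm

Total weld length L = 275 mm.
Required throat t_e = P_u / (φ × 0.6 F_EXX × L) = 271 / (0.75 × 0.6 × 430 × 275 × 10⁻³) = 5.093 mm.
Required leg w = t_e / 0.707 = 7.203 mm → use 8 mm.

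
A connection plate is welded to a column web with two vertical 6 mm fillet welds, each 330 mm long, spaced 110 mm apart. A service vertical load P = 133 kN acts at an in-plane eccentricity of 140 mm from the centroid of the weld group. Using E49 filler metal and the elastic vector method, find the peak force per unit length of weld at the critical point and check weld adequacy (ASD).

f_max ≈ 507 N/mm; adequate

E49XX → F_EXX = 490 MPa.
Total weld length L_w = 660 mm. Treat welds as unit-width lines.
Polar moment about centroid: J = 2[d³/12 + d(b/2)²] = 2[330³/12 + 330×55²] = 7986000 mm³.
Direct shear f_v = P/L_w = 133×10³ / 660 = 201.5 N/mm (vertical).
Torsion M = P·e = 133×10³ × 140 = 18620000 N·mm.
Critical point at (x, y) = (55, 165) from centroid. f_tx = M·y/J = 384.7 N/mm; f_ty = M·x/J = 128.2 N/mm.
Resultant f_max = √[f_tx² + (f_v + f_ty)²] = √[384.7² + (201.5 + 128.2)²] = 506.7 N/mm.
Capacity per unit length: r_n/Ω = (1/2.0) × 0.6 × 490 × (0.707 × 6) = 623.6 N/mm.
506.7 ≤ 623.6 → adequate.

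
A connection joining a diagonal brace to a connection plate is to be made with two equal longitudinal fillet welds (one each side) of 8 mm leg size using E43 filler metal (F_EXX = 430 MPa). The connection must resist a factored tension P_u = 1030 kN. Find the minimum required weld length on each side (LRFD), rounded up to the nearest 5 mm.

Throat t_e = 0.707 × 8 = 5.656 mm.
φr_n = 0.75 × 0.6 × 430 × 5.656 × 10⁻³ = 1.094 kN/mm.
L_req = P_u / φr_n = 1030 / 1.094 = 941.1 mm total.
Per side: 941.1 / 2 = 470.6 mm.
Round up → use L = 475 mm on each side.

L = 475 mm on each side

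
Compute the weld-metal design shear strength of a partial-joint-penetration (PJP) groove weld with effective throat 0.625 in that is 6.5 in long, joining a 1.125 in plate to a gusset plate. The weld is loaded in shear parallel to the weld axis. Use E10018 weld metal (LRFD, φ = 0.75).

φR_n ≈ 183 kip

E100XX → F_EXX = 100 ksi.
Effective throat (given) t_e = 0.625 in.
A_we = 0.625 × 6.5 = 4.062 in².
F_nw = 0.6 F_EXX = 60 ksi.
φR_n = 0.75 × 60 × 4.062 = 182.8 kip.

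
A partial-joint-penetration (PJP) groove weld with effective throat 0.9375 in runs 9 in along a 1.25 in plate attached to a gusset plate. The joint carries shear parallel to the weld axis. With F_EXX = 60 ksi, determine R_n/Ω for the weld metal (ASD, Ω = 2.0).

R_n/Ω ≈ 152 kips

Effective throat (given) t_e = 0.9375 in.
A_we = 0.9375 × 9 = 8.438 in².
F_nw = 0.6 F_EXX = 36 ksi.
R_n/Ω = (36 × 8.438) / 2.0 = 151.9 kips.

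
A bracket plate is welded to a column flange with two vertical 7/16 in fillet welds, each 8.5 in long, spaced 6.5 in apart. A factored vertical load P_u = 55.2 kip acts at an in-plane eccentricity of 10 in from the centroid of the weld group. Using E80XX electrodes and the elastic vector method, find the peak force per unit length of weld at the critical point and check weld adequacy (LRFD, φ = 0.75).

E80XX → F_EXX = 80 ksi.
Total weld length L_w = 17 in. Treat welds as unit-width lines.
Polar moment about centroid: J = 2[d³/12 + d(b/2)²] = 2[8.5³/12 + 8.5×3.25²] = 281.9 in³.
Direct shear f_v = P/L_w = 55.2 / 17 = 3.247 kip/in (vertical).
Torsion M = P·e = 55.2 × 10 = 552 kip·in.
Critical point at (x, y) = (3.25, 4.25) from centroid. f_tx = M·y/J = 8.322 kip/in; f_ty = M·x/J = 6.364 kip/in.
Resultant f_max = √[f_tx² + (f_v + f_ty)²] = √[8.322² + (3.247 + 6.364)²] = 12.71 kip/in.
Capacity per unit length: φr_n = 0.75 × 0.6 × 80 × (0.707 × 0.4375) = 11.14 kip/in.
12.71 > 11.14 → NOT adequate.

f_max ≈ 12.7 kip/in; NOT adequate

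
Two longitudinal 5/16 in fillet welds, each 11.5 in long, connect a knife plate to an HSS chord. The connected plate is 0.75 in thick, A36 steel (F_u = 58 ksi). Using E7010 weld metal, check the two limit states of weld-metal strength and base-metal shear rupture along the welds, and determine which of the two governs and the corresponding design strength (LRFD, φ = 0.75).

φR_n ≈ 160 kip (weld metal governs)

E70XX → F_EXX = 70 ksi.
t_e = 0.707 × 0.3125 = 0.2209 in; L = 23 in.
Weld metal: φR_n = 0.75 × 0.6 × 70 × 0.2209 × 23 = 160.1 kip.
Base metal (shear rupture): φR_n = 0.75 × 0.6 × 58 × 0.75 × 23 = 450.2 kip.
Governing: weld metal.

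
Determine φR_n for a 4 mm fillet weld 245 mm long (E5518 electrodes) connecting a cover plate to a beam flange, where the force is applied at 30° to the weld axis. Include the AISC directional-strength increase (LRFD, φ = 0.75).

E55XX → F_EXX = 550 MPa.
t_e = 0.707 × 4 = 2.828 mm; A_we = 2.828 × 245 = 692.9 mm².
Directional factor: 1.0 + 0.5 sin^1.5(30°) = 1.177.
F_nw = 0.6 × 550 × 1.177 = 388.3 MPa.
φR_n = 0.75 × 388.3 × 692.9 × 10⁻³ = 201.8 kN.

φR_n ≈ 202 kN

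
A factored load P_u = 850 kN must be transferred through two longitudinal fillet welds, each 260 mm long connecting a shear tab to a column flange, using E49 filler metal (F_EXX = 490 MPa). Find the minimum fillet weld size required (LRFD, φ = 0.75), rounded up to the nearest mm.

Total weld length L = 520 mm.
Required throat t_e = P_u / (φ × 0.6 F_EXX × L) = 850 / (0.75 × 0.6 × 490 × 520 × 10⁻³) = 7.413 mm.
Required leg w = t_e / 0.707 = 10.49 mm → use 11 mm.

w = 11 mm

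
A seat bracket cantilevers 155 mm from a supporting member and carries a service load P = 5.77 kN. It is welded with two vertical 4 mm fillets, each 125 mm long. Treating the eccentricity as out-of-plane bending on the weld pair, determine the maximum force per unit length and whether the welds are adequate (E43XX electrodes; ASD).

f_max ≈ 173 N/mm; adequate

E43XX → F_EXX = 430 MPa.
L_w = 2 × 125 = 250 mm; section modulus (unit throat) S = 2 × L²/6 = 5208 mm².
Direct shear f_v = P/L_w = 5.77×10³/250 = 23.08 N/mm.
Moment M = P × e = 5.77×10³ × 155 = 894350 N·mm; bending f_b = M/S = 171.7 N/mm.
f_max = √(f_v² + f_b²) = √(23.08² + 171.7²) = 173.3 N/mm.
r_n/Ω = (1/2.0) × 0.6 × 430 × (0.707 × 4) = 364.8 N/mm → adequate.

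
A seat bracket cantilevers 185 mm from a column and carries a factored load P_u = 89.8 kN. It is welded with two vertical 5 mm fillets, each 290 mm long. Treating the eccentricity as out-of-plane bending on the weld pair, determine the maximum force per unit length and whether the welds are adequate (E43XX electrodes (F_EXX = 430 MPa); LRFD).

f_max ≈ 613 N/mm; adequate

L_w = 2 × 290 = 580 mm; section modulus (unit throat) S = 2 × L²/6 = 28030 mm².
Direct shear f_v = P/L_w = 89.8×10³/580 = 154.8 N/mm.
Moment M = P × e = 89.8×10³ × 185 = 16613000 N·mm; bending f_b = M/S = 592.6 N/mm.
f_max = √(f_v² + f_b²) = √(154.8² + 592.6²) = 612.5 N/mm.
φr_n = 0.75 × 0.6 × 430 × (0.707 × 5) = 684 N/mm → adequate.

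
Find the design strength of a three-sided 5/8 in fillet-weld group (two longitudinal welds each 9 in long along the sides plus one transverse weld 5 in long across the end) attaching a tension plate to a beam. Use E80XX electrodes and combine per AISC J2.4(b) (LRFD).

φR_n ≈ 366 kip

E80XX → F_EXX = 80 ksi.
t_e = 0.707 × 0.625 = 0.4419 in.
R_nwl = 0.6 × 80 × 0.4419 × 18 = 381.8 kip (longitudinal, 2 welds).
R_nwt = 0.6 × 80 × 0.4419 × 5 = 106 kip (transverse, base value).
(i) R_nwl + R_nwt = 487.8 kip; (ii) 0.85 R_nwl + 1.5 R_nwt = 483.6 kip.
R_n = max = 487.8 kip [governs: (i)]; φR_n = 365.9 kip.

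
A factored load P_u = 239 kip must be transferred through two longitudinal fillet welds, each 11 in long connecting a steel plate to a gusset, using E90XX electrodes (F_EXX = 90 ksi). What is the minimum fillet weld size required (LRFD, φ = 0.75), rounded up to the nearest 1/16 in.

Total weld length L = 22 in.
Required throat t_e = P_u / (φ × 0.6 F_EXX × L) = 239 / (0.75 × 0.6 × 90 × 22) = 0.2682 in.
Required leg w = t_e / 0.707 = 0.3794 in → use 7/16 in.

w = 7/16 in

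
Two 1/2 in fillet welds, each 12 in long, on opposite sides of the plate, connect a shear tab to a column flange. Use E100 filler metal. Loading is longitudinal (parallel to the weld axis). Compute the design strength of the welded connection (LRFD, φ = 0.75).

φR_n ≈ 382 kip

E100XX → F_EXX = 100 ksi.
Effective throat t_e = 0.707 × 0.5 = 0.3535 in.
Total length L = 24 in; A_we = 0.3535 × 24 = 8.484 in².
F_nw = 0.6 F_EXX = 0.6 × 100 = 60 ksi.
φR_n = 0.75 × 60 × 8.484 = 381.8 kip.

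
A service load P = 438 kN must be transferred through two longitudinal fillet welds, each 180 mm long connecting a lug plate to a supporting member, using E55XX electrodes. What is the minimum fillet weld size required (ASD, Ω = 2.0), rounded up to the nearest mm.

w = 11 mm

E55XX → F_EXX = 550 MPa.
Total weld length L = 360 mm.
Required throat t_e = P × Ω / (0.6 F_EXX × L) = 438 × 2.0 / (0.6 × 550 × 360 × 10⁻³) = 7.374 mm.
Required leg w = t_e / 0.707 = 10.43 mm → use 11 mm.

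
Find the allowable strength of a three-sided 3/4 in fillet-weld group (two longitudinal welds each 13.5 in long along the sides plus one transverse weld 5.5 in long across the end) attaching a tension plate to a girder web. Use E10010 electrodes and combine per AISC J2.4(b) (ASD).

E100XX → F_EXX = 100 ksi.
t_e = 0.707 × 0.75 = 0.5302 in.
R_nwl = 0.6 × 100 × 0.5302 × 27 = 859 kip (longitudinal, 2 welds).
R_nwt = 0.6 × 100 × 0.5302 × 5.5 = 175 kip (transverse, base value).
(i) R_nwl + R_nwt = 1034 kip; (ii) 0.85 R_nwl + 1.5 R_nwt = 992.6 kip.
R_n = max = 1034 kip [governs: (i)]; R_n/Ω = 517 kip.

R_n/Ω ≈ 517 kip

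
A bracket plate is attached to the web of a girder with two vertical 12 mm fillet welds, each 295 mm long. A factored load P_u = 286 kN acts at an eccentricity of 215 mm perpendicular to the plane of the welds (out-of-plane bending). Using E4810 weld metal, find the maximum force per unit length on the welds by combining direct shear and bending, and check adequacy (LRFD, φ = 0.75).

f_max ≈ 2170 N/mm; NOT adequate

E48XX → F_EXX = 480 MPa.
L_w = 2 × 295 = 590 mm; section modulus (unit throat) S = 2 × L²/6 = 29010 mm².
Direct shear f_v = P/L_w = 286×10³/590 = 484.7 N/mm.
Moment M = P × e = 286×10³ × 215 = 61490000 N·mm; bending f_b = M/S = 2120 N/mm.
f_max = √(f_v² + f_b²) = √(484.7² + 2120²) = 2174 N/mm.
φr_n = 0.75 × 0.6 × 480 × (0.707 × 12) = 1833 N/mm → NOT adequate.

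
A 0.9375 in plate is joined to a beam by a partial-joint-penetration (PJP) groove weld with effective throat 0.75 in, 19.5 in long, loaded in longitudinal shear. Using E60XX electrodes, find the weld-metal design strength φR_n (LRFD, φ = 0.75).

E60XX → F_EXX = 60 ksi.
Effective throat (given) t_e = 0.75 in.
A_we = 0.75 × 19.5 = 14.62 in².
F_nw = 0.6 F_EXX = 36 ksi.
φR_n = 0.75 × 36 × 14.62 = 394.9 kip.

φR_n ≈ 395 kip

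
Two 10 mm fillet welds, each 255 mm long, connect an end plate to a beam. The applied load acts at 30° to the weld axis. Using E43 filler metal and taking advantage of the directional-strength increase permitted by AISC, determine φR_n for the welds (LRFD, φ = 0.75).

E43XX → F_EXX = 430 MPa.
t_e = 0.707 × 10 = 7.07 mm; A_we = 7.07 × 510 = 3606 mm².
Directional factor: 1.0 + 0.5 sin^1.5(30°) = 1.177.
F_nw = 0.6 × 430 × 1.177 = 303.6 MPa.
φR_n = 0.75 × 303.6 × 3606 × 10⁻³ = 821 kN.

φR_n ≈ 821 kN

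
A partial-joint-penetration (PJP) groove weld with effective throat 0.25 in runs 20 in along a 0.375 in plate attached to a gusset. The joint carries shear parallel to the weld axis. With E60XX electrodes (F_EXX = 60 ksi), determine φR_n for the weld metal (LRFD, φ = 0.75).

Effective throat (given) t_e = 0.25 in.
A_we = 0.25 × 20 = 5 in².
F_nw = 0.6 F_EXX = 36 ksi.
φR_n = 0.75 × 36 × 5 = 135 kips.

φR_n ≈ 135 kips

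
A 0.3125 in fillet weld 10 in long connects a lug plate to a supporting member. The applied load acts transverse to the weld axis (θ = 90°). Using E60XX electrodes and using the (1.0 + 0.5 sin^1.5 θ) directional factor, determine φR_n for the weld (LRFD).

φR_n ≈ 89.5 kips

E60XX → F_EXX = 60 ksi.
t_e = 0.707 × 0.3125 = 0.2209 in; A_we = 0.2209 × 10 = 2.209 in².
Directional factor: 1.0 + 0.5 sin^1.5(90°) = 1.5.
F_nw = 0.6 × 60 × 1.5 = 54 ksi.
φR_n = 0.75 × 54 × 2.209 = 89.48 kips.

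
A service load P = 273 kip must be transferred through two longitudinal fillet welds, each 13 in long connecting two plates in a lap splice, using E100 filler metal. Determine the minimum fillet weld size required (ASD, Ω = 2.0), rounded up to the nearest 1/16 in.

E100XX → F_EXX = 100 ksi.
Total weld length L = 26 in.
Required throat t_e = P × Ω / (0.6 F_EXX × L) = 273 × 2.0 / (0.6 × 100 × 26) = 0.35 in.
Required leg w = t_e / 0.707 = 0.495 in → use 1/2 in.

w = 1/2 in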